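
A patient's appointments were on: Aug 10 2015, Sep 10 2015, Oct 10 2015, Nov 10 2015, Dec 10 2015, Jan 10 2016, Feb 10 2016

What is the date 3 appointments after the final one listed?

Gaps: 31, 30, 31, 30, 31, 31 days — not constant. Every event is on the 10th of the month.
Pattern: the 10th of each month.
Next: March 2016 → Mar 10 2016.
Next: April 2016 → Apr 10 2016.
May 2016: May 10 2016.

May 10 2016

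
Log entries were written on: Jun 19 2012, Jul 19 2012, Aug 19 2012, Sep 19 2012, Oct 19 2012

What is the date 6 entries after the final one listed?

Apr 19 2013

Gaps: 30, 31, 31, 30 days — not constant. Every event is on the 19th of the month.
Pattern: the 19th of each month.
Next: November 2012 → Nov 19 2012.
December 2012: Dec 19 2012.
January 2013: Jan 19 2013.
Next: February 2013 → Feb 19 2013.
Next: March 2013 → Mar 19 2013.
Next: April 2013 → Apr 19 2013.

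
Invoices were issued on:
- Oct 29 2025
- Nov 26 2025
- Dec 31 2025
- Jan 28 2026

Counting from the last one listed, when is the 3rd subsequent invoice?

All Wednesdays; the gaps (28, 35, 28) vary with month length.
This is the last Wednesday of each month.
February 2026 ends with Wednesday Feb 25 2026.
March 2026 ends with Wednesday Mar 25 2026.
April 2026 ends with Wednesday Apr 29 2026.

Apr 29 2026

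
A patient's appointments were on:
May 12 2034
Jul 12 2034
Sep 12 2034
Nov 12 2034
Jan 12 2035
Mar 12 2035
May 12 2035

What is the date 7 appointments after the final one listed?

Gaps: 61, 62, 61, 61, 59, 61 days — not constant. Every event is on the 12th of the month.
Pattern: the 12th of every 2 months.
Next: July 2035 → Jul 12 2035.
Next: September 2035 → Sep 12 2035.
November 2035: Nov 12 2035.
Next: January 2036 → Jan 12 2036.
March 2036: Mar 12 2036.
May 2036: May 12 2036.
July 2036: Jul 12 2036.

Jul 12 2036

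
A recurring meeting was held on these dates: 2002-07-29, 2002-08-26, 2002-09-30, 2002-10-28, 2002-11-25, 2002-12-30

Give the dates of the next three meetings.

All Mondays; the gaps (28, 35, 28, 28, 35) vary with month length.
This is the last Monday of each month.
January 2003 ends with Monday 2003-01-27.
Last Monday of February 2003: 2003-02-24.
Last Monday of March 2003: 2003-03-31.

2003-01-27, 2003-02-24, 2003-03-31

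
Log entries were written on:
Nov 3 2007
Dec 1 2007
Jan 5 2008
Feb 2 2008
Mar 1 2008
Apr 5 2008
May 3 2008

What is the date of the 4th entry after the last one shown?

Sep 6 2008

These are Saturdays at 28- or 35-day spacing (28, 35, 28, 28, 35, 28).
The pattern: 1st Saturday of the month.
June 2008 — 1st Saturday is Jun 7 2008.
July 2008 — 1st Saturday is Jul 5 2008.
1st Saturday of August 2008: Aug 2 2008.
September 2008 — 1st Saturday is Sep 6 2008.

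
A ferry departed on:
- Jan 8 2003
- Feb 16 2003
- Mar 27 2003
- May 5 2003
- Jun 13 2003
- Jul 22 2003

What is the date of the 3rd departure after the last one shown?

Gaps between consecutive events: 39, 39, 39, 39, 39 days — a constant 39-day interval.
Jul 22 2003 + 39 days = Aug 30 2003.
Aug 30 2003 + 39 days = Oct 8 2003.
Oct 8 2003 + 39 days = Nov 16 2003.

Nov 16 2003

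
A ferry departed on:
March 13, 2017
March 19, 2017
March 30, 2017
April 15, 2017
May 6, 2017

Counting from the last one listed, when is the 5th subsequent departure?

Gaps: 6, 11, 16, 21 days — each gap is 5 larger than the previous one.
Next gap: 26 days. May 6, 2017 + 26 days = June 1, 2017.
Next gap: 31 days. June 1, 2017 + 31 days = July 2, 2017.
Next gap: 36 days. July 2, 2017 + 36 days = August 7, 2017.
Next gap: 41 days. August 7, 2017 + 41 days = September 17, 2017.
Next gap: 46 days. September 17, 2017 + 46 days = November 2, 2017.

November 2, 2017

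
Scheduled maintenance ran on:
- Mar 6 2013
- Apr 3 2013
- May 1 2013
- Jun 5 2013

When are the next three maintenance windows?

Jul 3 2013, Aug 7 2013, Sep 4 2013

These are Wednesdays at 28- or 35-day spacing (28, 28, 35).
The pattern: 1st Wednesday of the month.
1st Wednesday of July 2013: Jul 3 2013.
August 2013 — 1st Wednesday is Aug 7 2013.
September 2013 — 1st Wednesday is Sep 4 2013.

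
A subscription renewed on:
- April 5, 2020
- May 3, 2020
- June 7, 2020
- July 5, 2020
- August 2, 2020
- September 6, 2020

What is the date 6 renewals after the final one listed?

March 7, 2021

These are Sundays at 28- or 35-day spacing (28, 35, 28, 28, 35).
The pattern: 1st Sunday of the month.
October 2020 — 1st Sunday is October 4, 2020.
November 2020 — 1st Sunday is November 1, 2020.
1st Sunday of December 2020: December 6, 2020.
January 2021 — 1st Sunday is January 3, 2021.
February 2021 — 1st Sunday is February 7, 2021.
March 2021 — 1st Sunday is March 7, 2021.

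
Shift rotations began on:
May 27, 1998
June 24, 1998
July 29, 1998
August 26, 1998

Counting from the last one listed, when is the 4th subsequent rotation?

Every date is a Wednesday; gaps 28, 35, 28 days.
Each is the last Wednesday of its month (at least one falls on the 29th or later, ruling out '4th Wednesday').
Last Wednesday of September 1998: September 30, 1998.
Last Wednesday of October 1998: October 28, 1998.
Last Wednesday of November 1998: November 25, 1998.
Last Wednesday of December 1998: December 30, 1998.

December 30, 1998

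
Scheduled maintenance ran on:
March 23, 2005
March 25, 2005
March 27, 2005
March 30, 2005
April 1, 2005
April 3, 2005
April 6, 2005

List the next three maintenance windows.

The gap pattern 2, 2, 3, 2, 2, 3 repeats every 3 events.
These are the Wednesdays, Fridays and Sundays of each week.
The following Friday is April 8, 2005.
The following Sunday is April 10, 2005.
The following Wednesday is April 13, 2005.

April 8, 2005; April 10, 2005; April 13, 2005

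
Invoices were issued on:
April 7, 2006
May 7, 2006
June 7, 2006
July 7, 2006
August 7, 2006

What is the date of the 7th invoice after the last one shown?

The day-of-month is always 7 (30, 31, 30, 31 days between events).
So this recurs on the 7th of each month.
Next: September 2006 → September 7, 2006.
Next: October 2006 → October 7, 2006.
Next: November 2006 → November 7, 2006.
Next: December 2006 → December 7, 2006.
January 2007: January 7, 2007.
Next: February 2007 → February 7, 2007.
Next: March 2007 → March 7, 2007.

March 7, 2007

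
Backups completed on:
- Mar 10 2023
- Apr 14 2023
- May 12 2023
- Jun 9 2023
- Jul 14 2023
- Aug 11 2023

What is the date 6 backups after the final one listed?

These are Fridays at 28- or 35-day spacing (35, 28, 28, 35, 28).
The pattern: 2nd Friday of the month.
September 2023 — 2nd Friday is Sep 8 2023.
2nd Friday of October 2023: Oct 13 2023.
November 2023 — 2nd Friday is Nov 10 2023.
December 2023 — 2nd Friday is Dec 8 2023.
2nd Friday of January 2024: Jan 12 2024.
2nd Friday of February 2024: Feb 9 2024.

Feb 9 2024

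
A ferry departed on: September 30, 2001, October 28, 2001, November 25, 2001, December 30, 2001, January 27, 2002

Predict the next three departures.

February 24, 2002; March 31, 2002; April 28, 2002

All Sundays; the gaps (28, 28, 35, 28) vary with month length.
This is the last Sunday of each month.
February 2002 ends with Sunday February 24, 2002.
March 2002 ends with Sunday March 31, 2002.
Last Sunday of April 2002: April 28, 2002.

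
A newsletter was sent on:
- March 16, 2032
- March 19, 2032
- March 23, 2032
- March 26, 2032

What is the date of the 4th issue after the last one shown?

Gaps: 3, 4, 3 days — not constant, but cyclic with period 2.
The events fall on every Tuesday and Friday.
Next Tuesday: March 30, 2032.
Next Friday: April 2, 2032.
Next Tuesday: April 6, 2032.
The following Friday is April 9, 2032.

April 9, 2032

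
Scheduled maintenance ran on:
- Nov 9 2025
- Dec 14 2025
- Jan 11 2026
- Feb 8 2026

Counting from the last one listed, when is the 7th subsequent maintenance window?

Sep 13 2026

Gaps: 35, 28, 28 days — a mix of 28 and 35. Every date is a Sunday.
Each is the 2nd Sunday of its month.
March 2026 — 2nd Sunday is Mar 8 2026.
April 2026 — 2nd Sunday is Apr 12 2026.
May 2026 — 2nd Sunday is May 10 2026.
2nd Sunday of June 2026: Jun 14 2026.
2nd Sunday of July 2026: Jul 12 2026.
2nd Sunday of August 2026: Aug 9 2026.
September 2026 — 2nd Sunday is Sep 13 2026.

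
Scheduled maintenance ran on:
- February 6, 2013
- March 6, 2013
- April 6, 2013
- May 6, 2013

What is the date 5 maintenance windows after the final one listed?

The day-of-month is always 6 (28, 31, 30 days between events).
So this recurs on the 6th of each month.
June 2013: June 6, 2013.
July 2013: July 6, 2013.
August 2013: August 6, 2013.
September 2013: September 6, 2013.
October 2013: October 6, 2013.

October 6, 2013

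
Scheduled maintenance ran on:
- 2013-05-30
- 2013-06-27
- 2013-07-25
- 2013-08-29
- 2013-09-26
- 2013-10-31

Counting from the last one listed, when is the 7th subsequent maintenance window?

2014-05-29

All Thursdays; the gaps (28, 28, 35, 28, 35) vary with month length.
This is the last Thursday of each month.
Last Thursday of November 2013: 2013-11-28.
December 2013 ends with Thursday 2013-12-26.
January 2014 ends with Thursday 2014-01-30.
Last Thursday of February 2014: 2014-02-27.
March 2014 ends with Thursday 2014-03-27.
April 2014 ends with Thursday 2014-04-24.
May 2014 ends with Thursday 2014-05-29.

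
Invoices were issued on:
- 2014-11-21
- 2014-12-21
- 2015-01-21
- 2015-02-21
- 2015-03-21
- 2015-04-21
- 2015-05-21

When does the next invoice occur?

2015-06-21

The day-of-month is always 21 (30, 31, 31, 28, 31, 30 days between events).
So this recurs on the 21st of each month.
June 2015: 2015-06-21.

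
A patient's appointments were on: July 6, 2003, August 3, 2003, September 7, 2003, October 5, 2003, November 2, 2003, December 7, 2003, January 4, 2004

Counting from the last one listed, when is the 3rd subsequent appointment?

Gaps: 28, 35, 28, 28, 35, 28 days — a mix of 28 and 35. Every date is a Sunday.
Each is the 1st Sunday of its month.
1st Sunday of February 2004: February 1, 2004.
March 2004 — 1st Sunday is March 7, 2004.
April 2004 — 1st Sunday is April 4, 2004.

April 4, 2004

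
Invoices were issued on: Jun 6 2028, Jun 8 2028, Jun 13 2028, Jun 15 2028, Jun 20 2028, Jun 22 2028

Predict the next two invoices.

The gap pattern 2, 5, 2, 5, 2 repeats every 2 events.
These are the Tuesdays and Thursdays of each week.
The following Tuesday is Jun 27 2028.
The following Thursday is Jun 29 2028.

Jun 27 2028, Jun 29 2028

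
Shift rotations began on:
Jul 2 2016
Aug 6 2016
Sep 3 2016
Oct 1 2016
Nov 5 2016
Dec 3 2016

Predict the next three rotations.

Jan 7 2017, Feb 4 2017, Mar 4 2017

All dates are Saturdays, 35, 28, 28, 35, 28 days apart.
Specifically, the 1st Saturday of each month.
1st Saturday of January 2017: Jan 7 2017.
1st Saturday of February 2017: Feb 4 2017.
1st Saturday of March 2017: Mar 4 2017.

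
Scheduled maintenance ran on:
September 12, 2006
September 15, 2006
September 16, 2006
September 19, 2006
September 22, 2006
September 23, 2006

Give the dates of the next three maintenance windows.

The gap pattern 3, 1, 3, 3, 1 repeats every 3 events.
These are the Tuesdays, Fridays and Saturdays of each week.
The following Tuesday is September 26, 2006.
The following Friday is September 29, 2006.
The following Saturday is September 30, 2006.

September 26, 2006; September 29, 2006; September 30, 2006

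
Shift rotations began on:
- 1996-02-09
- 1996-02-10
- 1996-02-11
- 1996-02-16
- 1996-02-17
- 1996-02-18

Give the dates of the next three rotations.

1996-02-23, 1996-02-24, 1996-02-25

Every event lands on a Friday or Saturday or Sunday (gaps cycle 1, 1, 5, 1, 1).
So the schedule is: every Friday, Saturday and Sunday.
The following Friday is 1996-02-23.
The following Saturday is 1996-02-24.
Next Sunday: 1996-02-25.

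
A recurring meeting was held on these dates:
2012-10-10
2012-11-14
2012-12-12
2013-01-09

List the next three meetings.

2013-02-13, 2013-03-13, 2013-04-10

All dates are Wednesdays, 35, 28, 28 days apart.
Specifically, the 2nd Wednesday of each month.
2nd Wednesday of February 2013: 2013-02-13.
2nd Wednesday of March 2013: 2013-03-13.
2nd Wednesday of April 2013: 2013-04-10.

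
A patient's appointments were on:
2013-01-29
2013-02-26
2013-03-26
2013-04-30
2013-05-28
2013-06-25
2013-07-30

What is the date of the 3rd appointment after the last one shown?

2013-10-29

Every date is a Tuesday; gaps 28, 28, 35, 28, 28, 35 days.
Each is the last Tuesday of its month (at least one falls on the 29th or later, ruling out '4th Tuesday').
August 2013 ends with Tuesday 2013-08-27.
Last Tuesday of September 2013: 2013-09-24.
October 2013 ends with Tuesday 2013-10-29.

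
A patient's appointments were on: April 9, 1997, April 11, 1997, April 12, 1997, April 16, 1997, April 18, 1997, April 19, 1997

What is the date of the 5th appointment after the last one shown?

May 2, 1997

Gaps: 2, 1, 4, 2, 1 days — not constant, but cyclic with period 3.
The events fall on every Wednesday, Friday and Saturday.
The following Wednesday is April 23, 1997.
The following Friday is April 25, 1997.
Next Saturday: April 26, 1997.
The following Wednesday is April 30, 1997.
Next Friday: May 2, 1997.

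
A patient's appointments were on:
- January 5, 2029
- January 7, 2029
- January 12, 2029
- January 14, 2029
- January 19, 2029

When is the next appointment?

Gaps: 2, 5, 2, 5 days — not constant, but cyclic with period 2.
The events fall on every Friday and Sunday.
The following Sunday is January 21, 2029.

January 21, 2029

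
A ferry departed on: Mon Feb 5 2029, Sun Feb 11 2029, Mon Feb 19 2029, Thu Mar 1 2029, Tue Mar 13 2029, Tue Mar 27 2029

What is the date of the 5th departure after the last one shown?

Thu Jul 5 2029

Gaps: 6, 8, 10, 12, 14 days — each gap is 2 larger than the previous one.
Next gap: 16 days. Tue Mar 27 2029 + 16 days = Thu Apr 12 2029.
Next gap: 18 days. Thu Apr 12 2029 + 18 days = Mon Apr 30 2029.
Next gap: 20 days. Mon Apr 30 2029 + 20 days = Sun May 20 2029.
Next gap: 22 days. Sun May 20 2029 + 22 days = Mon Jun 11 2029.
Next gap: 24 days. Mon Jun 11 2029 + 24 days = Thu Jul 5 2029.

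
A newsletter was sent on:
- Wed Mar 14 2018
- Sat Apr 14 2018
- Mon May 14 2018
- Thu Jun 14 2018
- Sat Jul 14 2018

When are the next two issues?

Each date is the 14th; the gaps (31, 30, 31, 30) track the month lengths.
The rule is the 14th of each month.
August 2018: Tue Aug 14 2018.
September 2018: Fri Sep 14 2018.

Tue Aug 14 2018, Fri Sep 14 2018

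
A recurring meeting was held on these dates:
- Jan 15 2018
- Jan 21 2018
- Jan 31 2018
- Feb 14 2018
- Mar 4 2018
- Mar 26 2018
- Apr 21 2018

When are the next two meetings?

The spacing grows by 4 each time: 6, 10, 14, 18, 22, 26 days.
Next gap: 30 days. Apr 21 2018 + 30 days = May 21 2018.
Next gap: 34 days. May 21 2018 + 34 days = Jun 24 2018.

May 21 2018, Jun 24 2018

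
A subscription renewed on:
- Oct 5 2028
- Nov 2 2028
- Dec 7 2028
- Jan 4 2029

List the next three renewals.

Feb 1 2029, Mar 1 2029, Apr 5 2029

All dates are Thursdays, 28, 35, 28 days apart.
Specifically, the 1st Thursday of each month.
1st Thursday of February 2029: Feb 1 2029.
March 2029 — 1st Thursday is Mar 1 2029.
April 2029 — 1st Thursday is Apr 5 2029.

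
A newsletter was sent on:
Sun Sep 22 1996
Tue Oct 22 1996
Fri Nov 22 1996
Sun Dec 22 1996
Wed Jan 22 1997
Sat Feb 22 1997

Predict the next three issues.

Sat Mar 22 1997, Tue Apr 22 1997, Thu May 22 1997

Each date is the 22nd; the gaps (30, 31, 30, 31, 31) track the month lengths.
The rule is the 22nd of each month.
March 1997: Sat Mar 22 1997.
April 1997: Tue Apr 22 1997.
May 1997: Thu May 22 1997.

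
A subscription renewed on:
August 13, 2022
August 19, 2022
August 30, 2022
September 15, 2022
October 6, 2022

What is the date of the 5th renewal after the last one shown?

Gaps: 6, 11, 16, 21 days — each gap is 5 larger than the previous one.
Next gap: 26 days. October 6, 2022 + 26 days = November 1, 2022.
Next gap: 31 days. November 1, 2022 + 31 days = December 2, 2022.
Next gap: 36 days. December 2, 2022 + 36 days = January 7, 2023.
Next gap: 41 days. January 7, 2023 + 41 days = February 17, 2023.
Next gap: 46 days. February 17, 2023 + 46 days = April 4, 2023.

April 4, 2023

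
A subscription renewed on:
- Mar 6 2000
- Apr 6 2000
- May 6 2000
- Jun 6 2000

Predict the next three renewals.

The day-of-month is always 6 (31, 30, 31 days between events).
So this recurs on the 6th of each month.
July 2000: Jul 6 2000.
August 2000: Aug 6 2000.
September 2000: Sep 6 2000.

Jul 6 2000, Aug 6 2000, Sep 6 2000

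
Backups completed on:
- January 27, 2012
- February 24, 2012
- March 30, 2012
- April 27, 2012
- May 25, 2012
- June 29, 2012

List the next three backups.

July 27, 2012; August 31, 2012; September 28, 2012

All Fridays; the gaps (28, 35, 28, 28, 35) vary with month length.
This is the last Friday of each month.
July 2012 ends with Friday July 27, 2012.
Last Friday of August 2012: August 31, 2012.
Last Friday of September 2012: September 28, 2012.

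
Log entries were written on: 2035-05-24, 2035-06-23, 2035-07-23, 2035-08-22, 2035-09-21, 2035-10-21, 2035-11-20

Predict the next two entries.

2035-12-20, 2036-01-19

The spacing is 30, 30, 30, 30, 30, 30 days — always 30 days.
2035-11-20 + 30 days = 2035-12-20.
2035-12-20 + 30 days = 2036-01-19.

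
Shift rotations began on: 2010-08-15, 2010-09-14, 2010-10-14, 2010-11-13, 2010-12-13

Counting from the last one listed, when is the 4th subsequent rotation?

Gaps between consecutive events: 30, 30, 30, 30 days — a constant 30-day interval.
2010-12-13 + 30 days = 2011-01-12.
2011-01-12 + 30 days = 2011-02-11.
2011-02-11 + 30 days = 2011-03-13.
2011-03-13 + 30 days = 2011-04-12.

2011-04-12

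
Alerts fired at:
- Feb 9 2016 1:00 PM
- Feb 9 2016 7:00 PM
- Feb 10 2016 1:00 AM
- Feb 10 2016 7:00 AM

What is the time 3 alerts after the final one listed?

The interval is a steady 6 hours (6, 6, 6).
Feb 10 2016 7:00 AM + 6 h = Feb 10 2016 1:00 PM.
Feb 10 2016 1:00 PM + 6 h = Feb 10 2016 7:00 PM.
Feb 10 2016 7:00 PM + 6 h = Feb 11 2016 1:00 AM.

Feb 11 2016 1:00 AM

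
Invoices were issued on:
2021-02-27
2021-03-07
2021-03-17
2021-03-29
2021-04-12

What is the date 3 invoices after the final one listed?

2021-06-05

Gaps: 8, 10, 12, 14 days — each gap is 2 larger than the previous one.
Next gap: 16 days. 2021-04-12 + 16 days = 2021-04-28.
Next gap: 18 days. 2021-04-28 + 18 days = 2021-05-16.
Next gap: 20 days. 2021-05-16 + 20 days = 2021-06-05.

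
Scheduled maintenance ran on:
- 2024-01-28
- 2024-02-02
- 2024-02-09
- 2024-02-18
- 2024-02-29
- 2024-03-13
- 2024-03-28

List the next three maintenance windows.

2024-04-14, 2024-05-03, 2024-05-24

Intervals are 5, 7, 9, 11, 13, 15 days — an arithmetic progression with common difference 2.
Next gap: 17 days. 2024-03-28 + 17 days = 2024-04-14.
Next gap: 19 days. 2024-04-14 + 19 days = 2024-05-03.
Next gap: 21 days. 2024-05-03 + 21 days = 2024-05-24.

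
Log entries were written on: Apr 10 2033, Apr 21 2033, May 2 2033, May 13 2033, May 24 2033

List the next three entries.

Jun 4 2033, Jun 15 2033, Jun 26 2033

Gaps between consecutive events: 11, 11, 11, 11 days — a constant 11-day interval.
May 24 2033 + 11 days = Jun 4 2033.
Jun 4 2033 + 11 days = Jun 15 2033.
Jun 15 2033 + 11 days = Jun 26 2033.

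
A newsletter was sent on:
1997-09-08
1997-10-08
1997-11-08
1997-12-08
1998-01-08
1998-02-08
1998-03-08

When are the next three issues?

1998-04-08, 1998-05-08, 1998-06-08

Gaps: 30, 31, 30, 31, 31, 28 days — not constant. Every event is on the 8th of the month.
Pattern: the 8th of each month.
Next: April 1998 → 1998-04-08.
Next: May 1998 → 1998-05-08.
Next: June 1998 → 1998-06-08.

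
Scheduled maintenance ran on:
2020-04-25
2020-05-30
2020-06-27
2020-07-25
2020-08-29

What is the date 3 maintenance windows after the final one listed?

Every date is a Saturday; gaps 35, 28, 28, 35 days.
Each is the last Saturday of its month (at least one falls on the 29th or later, ruling out '4th Saturday').
Last Saturday of September 2020: 2020-09-26.
October 2020 ends with Saturday 2020-10-31.
November 2020 ends with Saturday 2020-11-28.

2020-11-28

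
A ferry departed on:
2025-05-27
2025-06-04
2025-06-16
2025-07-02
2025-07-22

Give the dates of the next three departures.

2025-08-15, 2025-09-12, 2025-10-14

The spacing grows by 4 each time: 8, 12, 16, 20 days.
Next gap: 24 days. 2025-07-22 + 24 days = 2025-08-15.
Next gap: 28 days. 2025-08-15 + 28 days = 2025-09-12.
Next gap: 32 days. 2025-09-12 + 32 days = 2025-10-14.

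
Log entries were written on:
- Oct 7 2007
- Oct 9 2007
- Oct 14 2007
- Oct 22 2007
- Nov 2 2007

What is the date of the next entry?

The spacing grows by 3 each time: 2, 5, 8, 11 days.
Next gap: 14 days. Nov 2 2007 + 14 days = Nov 16 2007.

Nov 16 2007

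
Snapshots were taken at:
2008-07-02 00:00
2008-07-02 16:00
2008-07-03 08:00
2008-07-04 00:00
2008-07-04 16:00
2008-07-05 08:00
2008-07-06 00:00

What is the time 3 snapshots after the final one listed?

2008-07-08 00:00

Gaps: 16, 16, 16, 16, 16, 16 hours — each event is 16 hours after the previous one.
2008-07-06 00:00 + 16 h = 2008-07-06 16:00.
2008-07-06 16:00 + 16 h = 2008-07-07 08:00.
2008-07-07 08:00 + 16 h = 2008-07-08 00:00.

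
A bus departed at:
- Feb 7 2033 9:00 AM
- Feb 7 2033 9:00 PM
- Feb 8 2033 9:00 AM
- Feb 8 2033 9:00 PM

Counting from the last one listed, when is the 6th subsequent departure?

Feb 11 2033 9:00 PM

Spacing: 12, 12, 12 h — constant 12 h.
Feb 8 2033 9:00 PM + 12 h = Feb 9 2033 9:00 AM.
Feb 9 2033 9:00 AM + 12 h = Feb 9 2033 9:00 PM.
Feb 9 2033 9:00 PM + 12 h = Feb 10 2033 9:00 AM.
Feb 10 2033 9:00 AM + 12 h = Feb 10 2033 9:00 PM.
Feb 10 2033 9:00 PM + 12 h = Feb 11 2033 9:00 AM.
Feb 11 2033 9:00 AM + 12 h = Feb 11 2033 9:00 PM.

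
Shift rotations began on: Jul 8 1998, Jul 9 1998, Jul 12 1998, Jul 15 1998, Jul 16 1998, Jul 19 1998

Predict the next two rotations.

Jul 22 1998, Jul 23 1998

Gaps: 1, 3, 3, 1, 3 days — not constant, but cyclic with period 3.
The events fall on every Wednesday, Thursday and Sunday.
The following Wednesday is Jul 22 1998.
Next Thursday: Jul 23 1998.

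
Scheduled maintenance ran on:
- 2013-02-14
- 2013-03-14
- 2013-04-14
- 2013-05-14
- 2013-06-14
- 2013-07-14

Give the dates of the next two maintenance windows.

Gaps: 28, 31, 30, 31, 30 days — not constant. Every event is on the 14th of the month.
Pattern: the 14th of each month.
Next: August 2013 → 2013-08-14.
September 2013: 2013-09-14.

2013-08-14, 2013-09-14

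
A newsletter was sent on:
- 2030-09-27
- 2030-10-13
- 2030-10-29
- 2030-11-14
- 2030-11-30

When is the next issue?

Gaps between consecutive events: 16, 16, 16, 16 days — a constant 16-day interval.
2030-11-30 + 16 days = 2030-12-16.

2030-12-16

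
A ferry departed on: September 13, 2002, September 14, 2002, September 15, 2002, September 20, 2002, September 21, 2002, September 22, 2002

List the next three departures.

Every event lands on a Friday or Saturday or Sunday (gaps cycle 1, 1, 5, 1, 1).
So the schedule is: every Friday, Saturday and Sunday.
Next Friday: September 27, 2002.
The following Saturday is September 28, 2002.
The following Sunday is September 29, 2002.

September 27, 2002; September 28, 2002; September 29, 2002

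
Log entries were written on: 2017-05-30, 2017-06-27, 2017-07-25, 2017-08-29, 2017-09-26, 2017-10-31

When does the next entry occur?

2017-11-28

All Tuesdays; the gaps (28, 28, 35, 28, 35) vary with month length.
This is the last Tuesday of each month.
Last Tuesday of November 2017: 2017-11-28.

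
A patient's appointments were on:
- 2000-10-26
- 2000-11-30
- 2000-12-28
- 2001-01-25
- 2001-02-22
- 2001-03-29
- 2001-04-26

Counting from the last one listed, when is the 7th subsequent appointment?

2001-11-29

All Thursdays; the gaps (35, 28, 28, 28, 35, 28) vary with month length.
This is the last Thursday of each month.
May 2001 ends with Thursday 2001-05-31.
Last Thursday of June 2001: 2001-06-28.
July 2001 ends with Thursday 2001-07-26.
August 2001 ends with Thursday 2001-08-30.
September 2001 ends with Thursday 2001-09-27.
Last Thursday of October 2001: 2001-10-25.
November 2001 ends with Thursday 2001-11-29.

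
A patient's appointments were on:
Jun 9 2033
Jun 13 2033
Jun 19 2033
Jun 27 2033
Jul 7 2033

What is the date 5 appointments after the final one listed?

The spacing grows by 2 each time: 4, 6, 8, 10 days.
Next gap: 12 days. Jul 7 2033 + 12 days = Jul 19 2033.
Next gap: 14 days. Jul 19 2033 + 14 days = Aug 2 2033.
Next gap: 16 days. Aug 2 2033 + 16 days = Aug 18 2033.
Next gap: 18 days. Aug 18 2033 + 18 days = Sep 5 2033.
Next gap: 20 days. Sep 5 2033 + 20 days = Sep 25 2033.

Sep 25 2033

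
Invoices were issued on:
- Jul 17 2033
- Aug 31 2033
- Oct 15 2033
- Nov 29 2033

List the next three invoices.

Gaps between consecutive events: 45, 45, 45 days — a constant 45-day interval.
Nov 29 2033 + 45 days = Jan 13 2034.
Jan 13 2034 + 45 days = Feb 27 2034.
Feb 27 2034 + 45 days = Apr 13 2034.

Jan 13 2034, Feb 27 2034, Apr 13 2034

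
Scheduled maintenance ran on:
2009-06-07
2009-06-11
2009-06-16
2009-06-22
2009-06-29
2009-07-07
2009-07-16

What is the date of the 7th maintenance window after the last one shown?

The spacing grows by 1 each time: 4, 5, 6, 7, 8, 9 days.
Next gap: 10 days. 2009-07-16 + 10 days = 2009-07-26.
Next gap: 11 days. 2009-07-26 + 11 days = 2009-08-06.
Next gap: 12 days. 2009-08-06 + 12 days = 2009-08-18.
Next gap: 13 days. 2009-08-18 + 13 days = 2009-08-31.
Next gap: 14 days. 2009-08-31 + 14 days = 2009-09-14.
Next gap: 15 days. 2009-09-14 + 15 days = 2009-09-29.
Next gap: 16 days. 2009-09-29 + 16 days = 2009-10-15.

2009-10-15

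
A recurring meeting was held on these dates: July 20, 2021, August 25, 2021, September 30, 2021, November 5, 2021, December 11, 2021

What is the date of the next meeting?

Every event comes 36 days after the last (36, 36, 36, 36).
December 11, 2021 + 36 days = January 16, 2022.

January 16, 2022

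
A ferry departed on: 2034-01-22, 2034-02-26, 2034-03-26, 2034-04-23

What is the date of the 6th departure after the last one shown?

2034-10-22

All dates are Sundays, 35, 28, 28 days apart.
Specifically, the 4th Sunday of each month.
4th Sunday of May 2034: 2034-05-28.
June 2034 — 4th Sunday is 2034-06-25.
4th Sunday of July 2034: 2034-07-23.
4th Sunday of August 2034: 2034-08-27.
4th Sunday of September 2034: 2034-09-24.
4th Sunday of October 2034: 2034-10-22.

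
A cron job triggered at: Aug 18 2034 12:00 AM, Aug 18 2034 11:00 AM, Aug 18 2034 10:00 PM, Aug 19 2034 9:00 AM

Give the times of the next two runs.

Aug 19 2034 8:00 PM, Aug 20 2034 7:00 AM

Spacing: 11, 11, 11 h — constant 11 h.
Aug 19 2034 9:00 AM + 11 h = Aug 19 2034 8:00 PM.
Aug 19 2034 8:00 PM + 11 h = Aug 20 2034 7:00 AM.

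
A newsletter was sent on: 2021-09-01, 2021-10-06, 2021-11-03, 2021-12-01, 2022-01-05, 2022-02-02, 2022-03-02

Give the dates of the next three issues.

2022-04-06, 2022-05-04, 2022-06-01

These are Wednesdays at 28- or 35-day spacing (35, 28, 28, 35, 28, 28).
The pattern: 1st Wednesday of the month.
April 2022 — 1st Wednesday is 2022-04-06.
1st Wednesday of May 2022: 2022-05-04.
June 2022 — 1st Wednesday is 2022-06-01.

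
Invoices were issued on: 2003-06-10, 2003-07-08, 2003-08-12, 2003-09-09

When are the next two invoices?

All dates are Tuesdays, 28, 35, 28 days apart.
Specifically, the 2nd Tuesday of each month.
October 2003 — 2nd Tuesday is 2003-10-14.
November 2003 — 2nd Tuesday is 2003-11-11.

2003-10-14, 2003-11-11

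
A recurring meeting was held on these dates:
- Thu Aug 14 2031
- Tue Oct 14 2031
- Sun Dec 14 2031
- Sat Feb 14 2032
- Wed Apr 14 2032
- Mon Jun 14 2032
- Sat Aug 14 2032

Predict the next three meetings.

Thu Oct 14 2032, Tue Dec 14 2032, Mon Feb 14 2033

Gaps: 61, 61, 62, 60, 61, 61 days — not constant. Every event is on the 14th of the month.
Pattern: the 14th of every 2 months.
October 2032: Thu Oct 14 2032.
December 2032: Tue Dec 14 2032.
February 2033: Mon Feb 14 2033.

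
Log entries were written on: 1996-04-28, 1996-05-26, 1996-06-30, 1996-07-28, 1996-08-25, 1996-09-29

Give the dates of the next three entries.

These are Sundays with 28, 35, 28, 28, 35-day gaps.
Each is the final Sunday of its month — 1996-06-30 is past the 28th, so '4th Sunday' doesn't fit.
Last Sunday of October 1996: 1996-10-27.
Last Sunday of November 1996: 1996-11-24.
December 1996 ends with Sunday 1996-12-29.

1996-10-27, 1996-11-24, 1996-12-29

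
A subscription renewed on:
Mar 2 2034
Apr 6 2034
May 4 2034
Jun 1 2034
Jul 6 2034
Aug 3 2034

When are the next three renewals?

Sep 7 2034, Oct 5 2034, Nov 2 2034

These are Thursdays at 28- or 35-day spacing (35, 28, 28, 35, 28).
The pattern: 1st Thursday of the month.
September 2034 — 1st Thursday is Sep 7 2034.
1st Thursday of October 2034: Oct 5 2034.
November 2034 — 1st Thursday is Nov 2 2034.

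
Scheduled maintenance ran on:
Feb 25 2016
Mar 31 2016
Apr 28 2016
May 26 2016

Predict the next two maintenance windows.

Jun 30 2016, Jul 28 2016

All Thursdays; the gaps (35, 28, 28) vary with month length.
This is the last Thursday of each month.
June 2016 ends with Thursday Jun 30 2016.
Last Thursday of July 2016: Jul 28 2016.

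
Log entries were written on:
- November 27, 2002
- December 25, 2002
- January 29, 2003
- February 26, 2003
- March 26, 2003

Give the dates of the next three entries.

April 30, 2003; May 28, 2003; June 25, 2003

Every date is a Wednesday; gaps 28, 35, 28, 28 days.
Each is the last Wednesday of its month (at least one falls on the 29th or later, ruling out '4th Wednesday').
Last Wednesday of April 2003: April 30, 2003.
May 2003 ends with Wednesday May 28, 2003.
June 2003 ends with Wednesday June 25, 2003.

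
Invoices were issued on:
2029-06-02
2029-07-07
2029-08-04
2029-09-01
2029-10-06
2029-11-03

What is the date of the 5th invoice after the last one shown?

All dates are Saturdays, 35, 28, 28, 35, 28 days apart.
Specifically, the 1st Saturday of each month.
1st Saturday of December 2029: 2029-12-01.
1st Saturday of January 2030: 2030-01-05.
February 2030 — 1st Saturday is 2030-02-02.
1st Saturday of March 2030: 2030-03-02.
1st Saturday of April 2030: 2030-04-06.

2030-04-06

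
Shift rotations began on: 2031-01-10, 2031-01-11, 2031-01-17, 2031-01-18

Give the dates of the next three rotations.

Every event lands on a Friday or Saturday (gaps cycle 1, 6, 1).
So the schedule is: every Friday and Saturday.
Next Friday: 2031-01-24.
Next Saturday: 2031-01-25.
The following Friday is 2031-01-31.

2031-01-24, 2031-01-25, 2031-01-31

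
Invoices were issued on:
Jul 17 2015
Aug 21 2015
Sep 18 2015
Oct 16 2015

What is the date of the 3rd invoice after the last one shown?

Gaps: 35, 28, 28 days — a mix of 28 and 35. Every date is a Friday.
Each is the 3rd Friday of its month.
November 2015 — 3rd Friday is Nov 20 2015.
December 2015 — 3rd Friday is Dec 18 2015.
January 2016 — 3rd Friday is Jan 15 2016.

Jan 15 2016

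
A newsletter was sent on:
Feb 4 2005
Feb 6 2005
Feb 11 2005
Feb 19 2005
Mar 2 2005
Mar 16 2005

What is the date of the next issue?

Apr 2 2005

Gaps: 2, 5, 8, 11, 14 days — each gap is 3 larger than the previous one.
Next gap: 17 days. Mar 16 2005 + 17 days = Apr 2 2005.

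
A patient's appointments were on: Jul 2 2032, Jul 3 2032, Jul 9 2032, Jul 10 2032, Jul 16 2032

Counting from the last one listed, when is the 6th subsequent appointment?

The gap pattern 1, 6, 1, 6 repeats every 2 events.
These are the Fridays and Saturdays of each week.
The following Saturday is Jul 17 2032.
The following Friday is Jul 23 2032.
Next Saturday: Jul 24 2032.
The following Friday is Jul 30 2032.
The following Saturday is Jul 31 2032.
The following Friday is Aug 6 2032.

Aug 6 2032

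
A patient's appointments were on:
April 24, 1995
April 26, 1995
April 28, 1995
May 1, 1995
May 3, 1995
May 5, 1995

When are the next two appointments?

Gaps: 2, 2, 3, 2, 2 days — not constant, but cyclic with period 3.
The events fall on every Monday, Wednesday and Friday.
The following Monday is May 8, 1995.
Next Wednesday: May 10, 1995.

May 8, 1995; May 10, 1995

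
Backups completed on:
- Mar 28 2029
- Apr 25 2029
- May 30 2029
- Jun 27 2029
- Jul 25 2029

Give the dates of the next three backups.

Every date is a Wednesday; gaps 28, 35, 28, 28 days.
Each is the last Wednesday of its month (at least one falls on the 29th or later, ruling out '4th Wednesday').
August 2029 ends with Wednesday Aug 29 2029.
Last Wednesday of September 2029: Sep 26 2029.
October 2029 ends with Wednesday Oct 31 2029.

Aug 29 2029, Sep 26 2029, Oct 31 2029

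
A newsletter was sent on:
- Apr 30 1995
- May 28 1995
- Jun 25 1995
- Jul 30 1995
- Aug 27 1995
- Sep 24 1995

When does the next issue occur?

Oct 29 1995

Every date is a Sunday; gaps 28, 28, 35, 28, 28 days.
Each is the last Sunday of its month (at least one falls on the 29th or later, ruling out '4th Sunday').
October 1995 ends with Sunday Oct 29 1995.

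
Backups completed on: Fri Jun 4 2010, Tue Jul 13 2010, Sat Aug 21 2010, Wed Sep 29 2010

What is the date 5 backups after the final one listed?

Tue Apr 12 2011

Every event comes 39 days after the last (39, 39, 39).
Wed Sep 29 2010 + 39 days = Sun Nov 7 2010.
Sun Nov 7 2010 + 39 days = Thu Dec 16 2010.
Thu Dec 16 2010 + 39 days = Mon Jan 24 2011.
Mon Jan 24 2011 + 39 days = Fri Mar 4 2011.
Fri Mar 4 2011 + 39 days = Tue Apr 12 2011.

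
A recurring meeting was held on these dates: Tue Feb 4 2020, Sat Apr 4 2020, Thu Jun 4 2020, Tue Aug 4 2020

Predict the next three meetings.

Sun Oct 4 2020, Fri Dec 4 2020, Thu Feb 4 2021

Gaps: 60, 61, 61 days — not constant. Every event is on the 4th of the month.
Pattern: the 4th of every 2 months.
Next: October 2020 → Sun Oct 4 2020.
Next: December 2020 → Fri Dec 4 2020.
Next: February 2021 → Thu Feb 4 2021.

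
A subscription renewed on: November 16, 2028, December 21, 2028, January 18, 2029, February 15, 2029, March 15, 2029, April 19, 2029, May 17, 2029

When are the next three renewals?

All dates are Thursdays, 35, 28, 28, 28, 35, 28 days apart.
Specifically, the 3rd Thursday of each month.
June 2029 — 3rd Thursday is June 21, 2029.
July 2029 — 3rd Thursday is July 19, 2029.
3rd Thursday of August 2029: August 16, 2029.

June 21, 2029; July 19, 2029; August 16, 2029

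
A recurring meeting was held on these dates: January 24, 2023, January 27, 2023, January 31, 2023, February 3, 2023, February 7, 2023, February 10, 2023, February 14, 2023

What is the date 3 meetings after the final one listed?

Every event lands on a Tuesday or Friday (gaps cycle 3, 4, 3, 4, 3, 4).
So the schedule is: every Tuesday and Friday.
The following Friday is February 17, 2023.
Next Tuesday: February 21, 2023.
Next Friday: February 24, 2023.

February 24, 2023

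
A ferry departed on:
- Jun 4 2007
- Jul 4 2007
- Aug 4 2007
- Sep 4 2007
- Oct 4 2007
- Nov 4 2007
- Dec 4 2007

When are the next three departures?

Gaps: 30, 31, 31, 30, 31, 30 days — not constant. Every event is on the 4th of the month.
Pattern: the 4th of each month.
Next: January 2008 → Jan 4 2008.
February 2008: Feb 4 2008.
Next: March 2008 → Mar 4 2008.

Jan 4 2008, Feb 4 2008, Mar 4 2008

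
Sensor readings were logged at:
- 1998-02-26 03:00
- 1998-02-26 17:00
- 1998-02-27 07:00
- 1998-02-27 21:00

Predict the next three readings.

1998-02-28 11:00, 1998-03-01 01:00, 1998-03-01 15:00

Spacing: 14, 14, 14 h — constant 14 h.
1998-02-27 21:00 + 14 h = 1998-02-28 11:00.
1998-02-28 11:00 + 14 h = 1998-03-01 01:00.
1998-03-01 01:00 + 14 h = 1998-03-01 15:00.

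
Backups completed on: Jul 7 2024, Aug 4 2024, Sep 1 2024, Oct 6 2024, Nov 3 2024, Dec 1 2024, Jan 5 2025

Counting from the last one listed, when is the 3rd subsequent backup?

These are Sundays at 28- or 35-day spacing (28, 28, 35, 28, 28, 35).
The pattern: 1st Sunday of the month.
1st Sunday of February 2025: Feb 2 2025.
March 2025 — 1st Sunday is Mar 2 2025.
1st Sunday of April 2025: Apr 6 2025.

Apr 6 2025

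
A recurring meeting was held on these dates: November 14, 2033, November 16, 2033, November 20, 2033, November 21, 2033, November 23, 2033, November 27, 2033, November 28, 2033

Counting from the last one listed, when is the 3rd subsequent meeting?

Gaps: 2, 4, 1, 2, 4, 1 days — not constant, but cyclic with period 3.
The events fall on every Monday, Wednesday and Sunday.
The following Wednesday is November 30, 2033.
Next Sunday: December 4, 2033.
The following Monday is December 5, 2033.

December 5, 2033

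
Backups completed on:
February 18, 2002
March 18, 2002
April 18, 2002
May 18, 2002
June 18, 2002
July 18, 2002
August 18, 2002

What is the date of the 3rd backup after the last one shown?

Gaps: 28, 31, 30, 31, 30, 31 days — not constant. Every event is on the 18th of the month.
Pattern: the 18th of each month.
September 2002: September 18, 2002.
October 2002: October 18, 2002.
Next: November 2002 → November 18, 2002.

November 18, 2002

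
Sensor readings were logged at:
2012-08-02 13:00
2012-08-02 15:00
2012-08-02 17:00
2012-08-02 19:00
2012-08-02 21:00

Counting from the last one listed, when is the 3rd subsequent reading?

Gaps: 2, 2, 2, 2 hours — each event is 2 hours after the previous one.
2012-08-02 21:00 + 2 h = 2012-08-02 23:00.
2012-08-02 23:00 + 2 h = 2012-08-03 01:00.
2012-08-03 01:00 + 2 h = 2012-08-03 03:00.

2012-08-03 03:00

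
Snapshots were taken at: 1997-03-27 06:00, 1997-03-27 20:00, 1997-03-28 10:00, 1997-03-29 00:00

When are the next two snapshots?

The interval is a steady 14 hours (14, 14, 14).
1997-03-29 00:00 + 14 h = 1997-03-29 14:00.
1997-03-29 14:00 + 14 h = 1997-03-30 04:00.

1997-03-29 14:00, 1997-03-30 04:00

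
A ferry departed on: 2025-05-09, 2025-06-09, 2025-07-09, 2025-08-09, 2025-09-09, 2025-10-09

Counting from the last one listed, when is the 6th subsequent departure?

The day-of-month is always 9 (31, 30, 31, 31, 30 days between events).
So this recurs on the 9th of each month.
November 2025: 2025-11-09.
Next: December 2025 → 2025-12-09.
January 2026: 2026-01-09.
Next: February 2026 → 2026-02-09.
March 2026: 2026-03-09.
Next: April 2026 → 2026-04-09.

2026-04-09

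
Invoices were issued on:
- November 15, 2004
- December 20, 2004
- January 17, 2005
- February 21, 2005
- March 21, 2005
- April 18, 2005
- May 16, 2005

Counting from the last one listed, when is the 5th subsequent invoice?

These are Mondays at 28- or 35-day spacing (35, 28, 35, 28, 28, 28).
The pattern: 3rd Monday of the month.
June 2005 — 3rd Monday is June 20, 2005.
July 2005 — 3rd Monday is July 18, 2005.
3rd Monday of August 2005: August 15, 2005.
September 2005 — 3rd Monday is September 19, 2005.
3rd Monday of October 2005: October 17, 2005.

October 17, 2005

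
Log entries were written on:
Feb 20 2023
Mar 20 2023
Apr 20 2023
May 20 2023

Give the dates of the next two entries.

Gaps: 28, 31, 30 days — not constant. Every event is on the 20th of the month.
Pattern: the 20th of each month.
Next: June 2023 → Jun 20 2023.
Next: July 2023 → Jul 20 2023.

Jun 20 2023, Jul 20 2023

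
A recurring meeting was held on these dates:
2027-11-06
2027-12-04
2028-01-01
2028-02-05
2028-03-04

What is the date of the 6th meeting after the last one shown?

These are Saturdays at 28- or 35-day spacing (28, 28, 35, 28).
The pattern: 1st Saturday of the month.
April 2028 — 1st Saturday is 2028-04-01.
1st Saturday of May 2028: 2028-05-06.
June 2028 — 1st Saturday is 2028-06-03.
July 2028 — 1st Saturday is 2028-07-01.
August 2028 — 1st Saturday is 2028-08-05.
September 2028 — 1st Saturday is 2028-09-02.

2028-09-02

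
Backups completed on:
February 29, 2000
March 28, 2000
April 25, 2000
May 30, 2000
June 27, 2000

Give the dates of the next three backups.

July 25, 2000; August 29, 2000; September 26, 2000

Every date is a Tuesday; gaps 28, 28, 35, 28 days.
Each is the last Tuesday of its month (at least one falls on the 29th or later, ruling out '4th Tuesday').
July 2000 ends with Tuesday July 25, 2000.
Last Tuesday of August 2000: August 29, 2000.
Last Tuesday of September 2000: September 26, 2000.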